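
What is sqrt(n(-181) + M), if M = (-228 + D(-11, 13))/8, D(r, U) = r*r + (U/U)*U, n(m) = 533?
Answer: sqrt(2085)/2 ≈ 22.831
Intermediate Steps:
D(r, U) = U + r**2 (D(r, U) = r**2 + 1*U = r**2 + U = U + r**2)
M = -47/4 (M = (-228 + (13 + (-11)**2))/8 = (-228 + (13 + 121))*(1/8) = (-228 + 134)*(1/8) = -94*1/8 = -47/4 ≈ -11.750)
sqrt(n(-181) + M) = sqrt(533 - 47/4) = sqrt(2085/4) = sqrt(2085)/2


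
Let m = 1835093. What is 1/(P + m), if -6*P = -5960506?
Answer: 3/8485532 ≈ 3.5354e-7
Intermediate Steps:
P = 2980253/3 (P = -⅙*(-5960506) = 2980253/3 ≈ 9.9342e+5)
1/(P + m) = 1/(2980253/3 + 1835093) = 1/(8485532/3) = 3/8485532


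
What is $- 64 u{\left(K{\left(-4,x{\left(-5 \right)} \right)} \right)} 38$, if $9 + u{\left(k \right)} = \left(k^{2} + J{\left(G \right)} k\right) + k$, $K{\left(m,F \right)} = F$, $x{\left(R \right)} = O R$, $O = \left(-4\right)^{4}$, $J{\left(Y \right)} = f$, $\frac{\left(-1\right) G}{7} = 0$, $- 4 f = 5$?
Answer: $-3985345152$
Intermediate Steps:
$f = - \frac{5}{4}$ ($f = \left(- \frac{1}{4}\right) 5 = - \frac{5}{4} \approx -1.25$)
$G = 0$ ($G = \left(-7\right) 0 = 0$)
$J{\left(Y \right)} = - \frac{5}{4}$
$O = 256$
$x{\left(R \right)} = 256 R$
$u{\left(k \right)} = -9 + k^{2} - \frac{k}{4}$ ($u{\left(k \right)} = -9 + \left(\left(k^{2} - \frac{5 k}{4}\right) + k\right) = -9 + \left(k^{2} - \frac{k}{4}\right) = -9 + k^{2} - \frac{k}{4}$)
$- 64 u{\left(K{\left(-4,x{\left(-5 \right)} \right)} \right)} 38 = - 64 \left(-9 + \left(256 \left(-5\right)\right)^{2} - \frac{256 \left(-5\right)}{4}\right) 38 = - 64 \left(-9 + \left(-1280\right)^{2} - -320\right) 38 = - 64 \left(-9 + 1638400 + 320\right) 38 = \left(-64\right) 1638711 \cdot 38 = \left(-104877504\right) 38 = -3985345152$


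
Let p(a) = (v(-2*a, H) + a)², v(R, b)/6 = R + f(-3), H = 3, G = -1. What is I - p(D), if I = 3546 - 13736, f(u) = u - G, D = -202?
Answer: -4894290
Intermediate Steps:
f(u) = 1 + u (f(u) = u - 1*(-1) = u + 1 = 1 + u)
v(R, b) = -12 + 6*R (v(R, b) = 6*(R + (1 - 3)) = 6*(R - 2) = 6*(-2 + R) = -12 + 6*R)
I = -10190
p(a) = (-12 - 11*a)² (p(a) = ((-12 + 6*(-2*a)) + a)² = ((-12 - 12*a) + a)² = (-12 - 11*a)²)
I - p(D) = -10190 - (12 + 11*(-202))² = -10190 - (12 - 2222)² = -10190 - 1*(-2210)² = -10190 - 1*4884100 = -10190 - 4884100 = -4894290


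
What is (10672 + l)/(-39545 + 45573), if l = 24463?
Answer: 35135/6028 ≈ 5.8286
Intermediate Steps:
(10672 + l)/(-39545 + 45573) = (10672 + 24463)/(-39545 + 45573) = 35135/6028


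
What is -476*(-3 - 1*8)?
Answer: 5236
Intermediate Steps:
-476*(-3 - 1*8) = -476*(-3 - 8) = -476*(-11) = 5236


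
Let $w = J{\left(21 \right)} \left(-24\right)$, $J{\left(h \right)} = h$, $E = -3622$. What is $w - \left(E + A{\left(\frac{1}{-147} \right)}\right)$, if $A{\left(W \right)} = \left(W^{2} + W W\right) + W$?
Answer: $\frac{67377007}{21609} \approx 3118.0$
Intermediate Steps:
$A{\left(W \right)} = W + 2 W^{2}$ ($A{\left(W \right)} = \left(W^{2} + W^{2}\right) + W = 2 W^{2} + W = W + 2 W^{2}$)
$w = -504$ ($w = 21 \left(-24\right) = -504$)
$w - \left(E + A{\left(\frac{1}{-147} \right)}\right) = -504 - \left(-3622 + \frac{1 + \frac{2}{-147}}{-147}\right) = -504 - \left(-3622 - \frac{1 + 2 \left(- \frac{1}{147}\right)}{147}\right) = -504 - \left(-3622 - \frac{1 - \frac{2}{147}}{147}\right) = -504 - \left(-3622 - \frac{145}{21609}\right) = -504 - - \frac{78267943}{21609} = -504 + \frac{78267943}{21609} = \frac{67377007}{21609}$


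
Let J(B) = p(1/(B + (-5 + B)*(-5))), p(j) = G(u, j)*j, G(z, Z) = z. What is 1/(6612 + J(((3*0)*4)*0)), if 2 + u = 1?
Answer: 25/165299 ≈ 0.00015124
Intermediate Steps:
u = -1 (u = -2 + 1 = -1)
p(j) = -j
J(B) = -1/(25 - 4*B) (J(B) = -1/(B + (-5 + B)*(-5)) = -1/(B + (25 - 5*B)) = -1/(25 - 4*B))
1/(6612 + J(((3*0)*4)*0)) = 1/(6612 + 1/(-25 + 4*(((3*0)*4)*0))) = 1/(6612 + 1/(-25 + 4*((0*4)*0))) = 1/(6612 + 1/(-25 + 4*(0*0))) = 1/(6612 + 1/(-25 + 4*0)) = 1/(6612 + 1/(-25 + 0)) = 1/(6612 + 1/(-25)) = 1/(6612 - 1/25) = 1/(165299/25) = 25/165299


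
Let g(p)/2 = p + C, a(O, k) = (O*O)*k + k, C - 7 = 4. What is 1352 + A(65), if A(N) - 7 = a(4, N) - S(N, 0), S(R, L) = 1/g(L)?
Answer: 54207/22 ≈ 2464.0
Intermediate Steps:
C = 11 (C = 7 + 4 = 11)
a(O, k) = k + k*O² (a(O, k) = O²*k + k = k*O² + k = k + k*O²)
g(p) = 22 + 2*p (g(p) = 2*(p + 11) = 2*(11 + p) = 22 + 2*p)
S(R, L) = 1/(22 + 2*L)
A(N) = 153/22 + 17*N (A(N) = 7 + (N*(1 + 4²) - 1/(2*(11 + 0))) = 7 + (N*(1 + 16) - 1/(2*11)) = 7 + (N*17 - 1/(2*11)) = 7 + (17*N - 1*1/22) = 7 + (17*N - 1/22) = 7 + (-1/22 + 17*N) = 153/22 + 17*N)
1352 + A(65) = 1352 + (153/22 + 17*65) = 1352 + (153/22 + 1105) = 1352 + 24463/22 = 54207/22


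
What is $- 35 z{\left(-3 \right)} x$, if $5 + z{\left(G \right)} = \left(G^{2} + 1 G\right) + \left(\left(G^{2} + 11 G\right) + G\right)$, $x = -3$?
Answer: $-2730$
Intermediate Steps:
$z{\left(G \right)} = -5 + 2 G^{2} + 13 G$ ($z{\left(G \right)} = -5 + \left(\left(G^{2} + 1 G\right) + \left(\left(G^{2} + 11 G\right) + G\right)\right) = -5 + \left(\left(G^{2} + G\right) + \left(G^{2} + 12 G\right)\right) = -5 + \left(\left(G + G^{2}\right) + \left(G^{2} + 12 G\right)\right) = -5 + \left(2 G^{2} + 13 G\right) = -5 + 2 G^{2} + 13 G$)
$- 35 z{\left(-3 \right)} x = - 35 \left(-5 + 2 \left(-3\right)^{2} + 13 \left(-3\right)\right) \left(-3\right) = - 35 \left(-5 + 2 \cdot 9 - 39\right) \left(-3\right) = - 35 \left(-5 + 18 - 39\right) \left(-3\right) = \left(-35\right) \left(-26\right) \left(-3\right) = 910 \left(-3\right) = -2730$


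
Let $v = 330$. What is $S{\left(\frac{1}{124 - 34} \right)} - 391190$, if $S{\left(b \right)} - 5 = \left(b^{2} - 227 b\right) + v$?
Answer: $- \frac{3165945929}{8100} \approx -3.9086 \cdot 10^{5}$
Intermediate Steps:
$S{\left(b \right)} = 335 + b^{2} - 227 b$ ($S{\left(b \right)} = 5 + \left(\left(b^{2} - 227 b\right) + 330\right) = 5 + \left(330 + b^{2} - 227 b\right) = 335 + b^{2} - 227 b$)
$S{\left(\frac{1}{124 - 34} \right)} - 391190 = \left(335 + \left(\frac{1}{124 - 34}\right)^{2} - \frac{227}{124 - 34}\right) - 391190 = \left(335 + \left(\frac{1}{90}\right)^{2} - \frac{227}{90}\right) - 391190 = \left(335 + \frac{1}{8100} - \frac{227}{90}\right) - 391190 = \frac{2693071}{8100} - 391190 = - \frac{3165945929}{8100}$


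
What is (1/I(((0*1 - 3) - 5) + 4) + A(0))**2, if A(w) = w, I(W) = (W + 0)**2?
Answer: 1/256 ≈ 0.0039063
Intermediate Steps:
I(W) = W**2
(1/I(((0*1 - 3) - 5) + 4) + A(0))**2 = (1/((((0*1 - 3) - 5) + 4)**2) + 0)**2 = (1/((((0 - 3) - 5) + 4)**2) + 0)**2 = (1/(((-3 - 5) + 4)**2) + 0)**2 = (1/((-8 + 4)**2) + 0)**2 = (1/((-4)**2) + 0)**2 = (1/16 + 0)**2 = (1/16)**2 = 1/256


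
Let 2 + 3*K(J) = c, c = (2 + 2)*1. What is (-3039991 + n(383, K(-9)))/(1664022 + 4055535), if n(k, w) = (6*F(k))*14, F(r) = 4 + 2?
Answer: -3039487/5719557 ≈ -0.53142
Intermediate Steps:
F(r) = 6
c = 4 (c = 4*1 = 4)
K(J) = 2/3 (K(J) = -2/3 + (1/3)*4 = -2/3 + 4/3 = 2/3)
n(k, w) = 504 (n(k, w) = (6*6)*14 = 36*14 = 504)
(-3039991 + n(383, K(-9)))/(1664022 + 4055535) = (-3039991 + 504)/(1664022 + 4055535) = -3039487/5719557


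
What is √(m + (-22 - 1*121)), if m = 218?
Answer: 5*√3 ≈ 8.6602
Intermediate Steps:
√(m + (-22 - 1*121)) = √(218 + (-22 - 1*121)) = √(218 + (-22 - 121)) = √(218 - 143) = √75 = 5*√3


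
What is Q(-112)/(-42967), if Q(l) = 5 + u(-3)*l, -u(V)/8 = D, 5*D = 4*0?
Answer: -5/42967 ≈ -0.00011637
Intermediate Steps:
D = 0 (D = (4*0)/5 = (1/5)*0 = 0)
u(V) = 0 (u(V) = -8*0 = 0)
Q(l) = 5 (Q(l) = 5 + 0*l = 5 + 0 = 5)
Q(-112)/(-42967) = 5/(-42967) = 5*(-1/42967) = -5/42967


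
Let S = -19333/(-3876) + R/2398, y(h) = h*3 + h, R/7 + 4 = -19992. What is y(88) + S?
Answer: 1387772579/4647324 ≈ 298.62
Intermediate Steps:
R = -139972 (R = -28 + 7*(-19992) = -28 - 139944 = -139972)
y(h) = 4*h (y(h) = 3*h + h = 4*h)
S = -248085469/4647324 (S = -19333/(-3876) - 139972/2398 = -19333*(-1/3876) - 139972*1/2398 = 19333/3876 - 69986/1199 = -248085469/4647324 ≈ -53.382)
y(88) + S = 4*88 - 248085469/4647324 = 352 - 248085469/4647324 = 1387772579/4647324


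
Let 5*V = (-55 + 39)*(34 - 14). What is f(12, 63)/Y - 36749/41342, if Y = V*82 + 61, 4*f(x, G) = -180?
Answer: -1284059/1458782 ≈ -0.88023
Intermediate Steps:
V = -64 (V = ((-55 + 39)*(34 - 14))/5 = (-16*20)/5 = (⅕)*(-320) = -64)
f(x, G) = -45 (f(x, G) = (¼)*(-180) = -45)
Y = -5187 (Y = -64*82 + 61 = -5248 + 61 = -5187)
f(12, 63)/Y - 36749/41342 = -45/(-5187) - 36749/41342 = -45*(-1/5187) - 36749*1/41342 = 15/1729 - 36749/41342 = -1284059/1458782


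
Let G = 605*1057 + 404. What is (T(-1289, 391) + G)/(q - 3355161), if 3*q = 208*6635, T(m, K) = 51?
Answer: -1919820/8685403 ≈ -0.22104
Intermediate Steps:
q = 1380080/3 (q = (208*6635)/3 = (⅓)*1380080 = 1380080/3 ≈ 4.6003e+5)
G = 639889 (G = 639485 + 404 = 639889)
(T(-1289, 391) + G)/(q - 3355161) = (51 + 639889)/(1380080/3 - 3355161) = 639940/(-8685403/3) = 639940*(-3/8685403) = -1919820/8685403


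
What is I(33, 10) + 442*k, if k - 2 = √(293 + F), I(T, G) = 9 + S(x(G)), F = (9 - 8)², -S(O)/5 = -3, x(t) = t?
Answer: 908 + 3094*√6 ≈ 8486.7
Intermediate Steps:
S(O) = 15 (S(O) = -5*(-3) = 15)
F = 1 (F = 1² = 1)
I(T, G) = 24 (I(T, G) = 9 + 15 = 24)
k = 2 + 7*√6 (k = 2 + √(293 + 1) = 2 + √294 = 2 + 7*√6 ≈ 19.146)
I(33, 10) + 442*k = 24 + 442*(2 + 7*√6) = 24 + (884 + 3094*√6) = 908 + 3094*√6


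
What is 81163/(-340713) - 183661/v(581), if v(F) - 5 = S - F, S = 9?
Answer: 2315913736/7154973 ≈ 323.68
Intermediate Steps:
v(F) = 14 - F (v(F) = 5 + (9 - F) = 14 - F)
81163/(-340713) - 183661/v(581) = 81163/(-340713) - 183661/(14 - 1*581) = 81163*(-1/340713) - 183661/(14 - 581) = -81163/340713 - 183661/(-567) = -81163/340713 - 183661*(-1/567) = -81163/340713 + 183661/567 = 2315913736/7154973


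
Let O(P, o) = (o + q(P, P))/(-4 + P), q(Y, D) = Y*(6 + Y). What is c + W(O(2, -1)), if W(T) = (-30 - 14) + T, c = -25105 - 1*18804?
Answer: -87921/2 ≈ -43961.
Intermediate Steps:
c = -43909 (c = -25105 - 18804 = -43909)
O(P, o) = (o + P*(6 + P))/(-4 + P)
W(T) = -44 + T
c + W(O(2, -1)) = -43909 + (-44 + (-1 + 2*(6 + 2))/(-4 + 2)) = -43909 + (-44 + (-1 + 2*8)/(-2)) = -43909 + (-44 - (-1 + 16)/2) = -43909 + (-44 - ½*15) = -43909 + (-44 - 15/2) = -43909 - 103/2 = -87921/2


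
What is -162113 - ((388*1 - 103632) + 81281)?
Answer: -140150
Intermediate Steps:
-162113 - ((388*1 - 103632) + 81281) = -162113 - ((388 - 103632) + 81281) = -162113 - (-103244 + 81281) = -162113 - 1*(-21963) = -162113 + 21963 = -140150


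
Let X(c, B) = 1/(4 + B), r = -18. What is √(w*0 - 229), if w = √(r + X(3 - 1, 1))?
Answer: I*√229 ≈ 15.133*I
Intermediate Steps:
w = I*√445/5 (w = √(-18 + 1/(4 + 1)) = √(-18 + 1/5) = √(-18 + ⅕) = √(-89/5) = I*√445/5 ≈ 4.219*I)
√(w*0 - 229) = √((I*√445/5)*0 - 229) = √(0 - 229) = √(-229) = I*√229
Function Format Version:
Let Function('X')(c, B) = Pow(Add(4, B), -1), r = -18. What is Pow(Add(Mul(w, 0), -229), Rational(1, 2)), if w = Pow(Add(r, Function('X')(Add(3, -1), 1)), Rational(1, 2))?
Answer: Mul(I, Pow(229, Rational(1, 2))) ≈ Mul(15.133, I)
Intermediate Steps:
w = Mul(Rational(1, 5), I, Pow(445, Rational(1, 2))) (w = Pow(Add(-18, Pow(Add(4, 1), -1)), Rational(1, 2)) = Pow(Add(-18, Pow(5, -1)), Rational(1, 2)) = Pow(Add(-18, Rational(1, 5)), Rational(1, 2)) = Pow(Rational(-89, 5), Rational(1, 2)) = Mul(Rational(1, 5), I, Pow(445, Rational(1, 2))) ≈ Mul(4.2190, I))
Pow(Add(Mul(w, 0), -229), Rational(1, 2)) = Pow(Add(Mul(Mul(Rational(1, 5), I, Pow(445, Rational(1, 2))), 0), -229), Rational(1, 2)) = Pow(Add(0, -229), Rational(1, 2)) = Pow(-229, Rational(1, 2)) = Mul(I, Pow(229, Rational(1, 2)))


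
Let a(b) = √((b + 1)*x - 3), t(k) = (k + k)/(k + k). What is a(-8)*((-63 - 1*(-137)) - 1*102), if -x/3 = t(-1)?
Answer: -84*√2 ≈ -118.79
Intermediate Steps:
t(k) = 1 (t(k) = (2*k)/((2*k)) = (2*k)*(1/(2*k)) = 1)
x = -3 (x = -3*1 = -3)
a(b) = √(-6 - 3*b) (a(b) = √((b + 1)*(-3) - 3) = √((1 + b)*(-3) - 3) = √((-3 - 3*b) - 3) = √(-6 - 3*b))
a(-8)*((-63 - 1*(-137)) - 1*102) = √(-6 - 3*(-8))*((-63 - 1*(-137)) - 1*102) = √(-6 + 24)*((-63 + 137) - 102) = √18*(74 - 102) = (3*√2)*(-28) = -84*√2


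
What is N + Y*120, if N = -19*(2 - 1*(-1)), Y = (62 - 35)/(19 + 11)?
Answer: 51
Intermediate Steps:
Y = 9/10 (Y = 27/30 = 27*(1/30) = 9/10 ≈ 0.90000)
N = -57 (N = -19*(2 + 1) = -19*3 = -57)
N + Y*120 = -57 + (9/10)*120 = -57 + 108 = 51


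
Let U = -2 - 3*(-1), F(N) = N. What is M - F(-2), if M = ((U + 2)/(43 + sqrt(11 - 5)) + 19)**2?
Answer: 1242034668/3396649 - 210876*sqrt(6)/3396649 ≈ 365.51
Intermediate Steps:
U = 1 (U = -2 + 3 = 1)
M = (19 + 3/(43 + sqrt(6)))**2 (M = ((1 + 2)/(43 + sqrt(11 - 5)) + 19)**2 = (3/(43 + sqrt(6)) + 19)**2 = (19 + 3/(43 + sqrt(6)))**2 ≈ 363.51)
M - F(-2) = (1235241370/3396649 - 210876*sqrt(6)/3396649) - 1*(-2) = (1235241370/3396649 - 210876*sqrt(6)/3396649) + 2 = 1242034668/3396649 - 210876*sqrt(6)/3396649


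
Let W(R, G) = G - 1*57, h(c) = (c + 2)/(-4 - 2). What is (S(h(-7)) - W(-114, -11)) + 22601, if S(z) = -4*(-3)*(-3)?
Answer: 22633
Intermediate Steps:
h(c) = -⅓ - c/6 (h(c) = (2 + c)/(-6) = (2 + c)*(-⅙) = -⅓ - c/6)
W(R, G) = -57 + G (W(R, G) = G - 57 = -57 + G)
S(z) = -36 (S(z) = 12*(-3) = -36)
(S(h(-7)) - W(-114, -11)) + 22601 = (-36 - (-57 - 11)) + 22601 = (-36 - 1*(-68)) + 22601 = (-36 + 68) + 22601 = 32 + 22601 = 22633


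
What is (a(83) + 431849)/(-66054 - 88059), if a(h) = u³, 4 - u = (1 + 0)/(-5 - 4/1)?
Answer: -314868574/112348377 ≈ -2.8026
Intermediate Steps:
u = 37/9 (u = 4 - (1 + 0)/(-5 - 4/1) = 4 - 1/(-5 - 4*1) = 4 - 1/(-5 - 4) = 4 - 1/(-9) = 4 - (-1)/9 = 4 - 1*(-⅑) = 4 + ⅑ = 37/9 ≈ 4.1111)
a(h) = 50653/729 (a(h) = (37/9)³ = 50653/729)
(a(83) + 431849)/(-66054 - 88059) = (50653/729 + 431849)/(-66054 - 88059) = (314868574/729)/(-154113) = (314868574/729)*(-1/154113) = -314868574/112348377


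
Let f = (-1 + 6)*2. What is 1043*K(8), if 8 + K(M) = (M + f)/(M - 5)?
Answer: -2086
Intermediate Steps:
f = 10 (f = 5*2 = 10)
K(M) = -8 + (10 + M)/(-5 + M) (K(M) = -8 + (M + 10)/(M - 5) = -8 + (10 + M)/(-5 + M))
1043*K(8) = 1043*((50 - 7*8)/(-5 + 8)) = 1043*((50 - 56)/3) = 1043*((⅓)*(-6)) = 1043*(-2) = -2086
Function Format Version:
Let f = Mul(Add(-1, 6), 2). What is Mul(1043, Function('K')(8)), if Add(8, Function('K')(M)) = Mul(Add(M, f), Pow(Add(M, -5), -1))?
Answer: -2086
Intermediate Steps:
f = 10 (f = Mul(5, 2) = 10)
Function('K')(M) = Add(-8, Mul(Pow(Add(-5, M), -1), Add(10, M))) (Function('K')(M) = Add(-8, Mul(Add(M, 10), Pow(Add(M, -5), -1))) = Add(-8, Mul(Add(10, M), Pow(Add(-5, M), -1))) = Add(-8, Mul(Pow(Add(-5, M), -1), Add(10, M))))
Mul(1043, Function('K')(8)) = Mul(1043, Mul(Pow(Add(-5, 8), -1), Add(50, Mul(-7, 8)))) = Mul(1043, Mul(Pow(3, -1), Add(50, -56))) = Mul(1043, Mul(Rational(1, 3), -6)) = Mul(1043, -2) = -2086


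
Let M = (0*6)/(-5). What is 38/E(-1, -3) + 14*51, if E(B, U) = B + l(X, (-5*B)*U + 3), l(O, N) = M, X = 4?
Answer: 676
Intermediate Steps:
M = 0 (M = 0*(-⅕) = 0)
l(O, N) = 0
E(B, U) = B (E(B, U) = B + 0 = B)
38/E(-1, -3) + 14*51 = 38/(-1) + 14*51 = 38*(-1) + 714 = -38 + 714 = 676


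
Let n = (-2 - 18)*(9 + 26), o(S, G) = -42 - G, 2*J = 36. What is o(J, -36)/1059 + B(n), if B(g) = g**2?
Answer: 172969998/353 ≈ 4.9000e+5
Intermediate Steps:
J = 18 (J = (1/2)*36 = 18)
n = -700 (n = -20*35 = -700)
o(J, -36)/1059 + B(n) = (-42 - 1*(-36))/1059 + (-700)**2 = (-42 + 36)*(1/1059) + 490000 = -6*1/1059 + 490000 = -2/353 + 490000 = 172969998/353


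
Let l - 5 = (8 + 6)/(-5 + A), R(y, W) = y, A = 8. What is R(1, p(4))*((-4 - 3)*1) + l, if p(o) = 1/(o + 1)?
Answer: 8/3 ≈ 2.6667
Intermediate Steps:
p(o) = 1/(1 + o)
l = 29/3 (l = 5 + (8 + 6)/(-5 + 8) = 5 + 14/3 = 29/3 ≈ 9.6667)
R(1, p(4))*((-4 - 3)*1) + l = 1*((-4 - 3)*1) + 29/3 = 1*(-7*1) + 29/3 = 1*(-7) + 29/3 = -7 + 29/3 = 8/3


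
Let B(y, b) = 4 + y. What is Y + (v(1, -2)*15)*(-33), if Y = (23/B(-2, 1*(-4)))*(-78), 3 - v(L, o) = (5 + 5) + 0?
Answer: 2568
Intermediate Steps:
v(L, o) = -7 (v(L, o) = 3 - ((5 + 5) + 0) = 3 - (10 + 0) = 3 - 1*10 = 3 - 10 = -7)
Y = -897 (Y = (23/(4 - 2))*(-78) = (23/2)*(-78) = -897)
Y + (v(1, -2)*15)*(-33) = -897 - 7*15*(-33) = -897 - 105*(-33) = -897 + 3465 = 2568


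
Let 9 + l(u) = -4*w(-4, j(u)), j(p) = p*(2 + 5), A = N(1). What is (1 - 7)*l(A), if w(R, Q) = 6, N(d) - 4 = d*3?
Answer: 198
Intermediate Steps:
N(d) = 4 + 3*d (N(d) = 4 + d*3 = 4 + 3*d)
A = 7 (A = 4 + 3*1 = 4 + 3 = 7)
j(p) = 7*p (j(p) = p*7 = 7*p)
l(u) = -33 (l(u) = -9 - 4*6 = -9 - 24 = -33)
(1 - 7)*l(A) = (1 - 7)*(-33) = -6*(-33) = 198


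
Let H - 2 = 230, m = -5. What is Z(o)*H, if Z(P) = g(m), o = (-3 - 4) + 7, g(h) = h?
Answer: -1160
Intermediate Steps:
o = 0 (o = -7 + 7 = 0)
H = 232 (H = 2 + 230 = 232)
Z(P) = -5
Z(o)*H = -5*232 = -1160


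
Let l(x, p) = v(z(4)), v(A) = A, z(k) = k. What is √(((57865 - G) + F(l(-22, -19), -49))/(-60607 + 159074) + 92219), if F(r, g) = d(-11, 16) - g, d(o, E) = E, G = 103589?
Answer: √894127881552738/98467 ≈ 303.67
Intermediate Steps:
l(x, p) = 4
F(r, g) = 16 - g
√(((57865 - G) + F(l(-22, -19), -49))/(-60607 + 159074) + 92219) = √(((57865 - 1*103589) + (16 - 1*(-49)))/(-60607 + 159074) + 92219) = √(((57865 - 103589) + (16 + 49))/98467 + 92219) = √((-45724 + 65)*(1/98467) + 92219) = √(-45659*1/98467 + 92219) = √(-45659/98467 + 92219) = √(9080482614/98467) = √894127881552738/98467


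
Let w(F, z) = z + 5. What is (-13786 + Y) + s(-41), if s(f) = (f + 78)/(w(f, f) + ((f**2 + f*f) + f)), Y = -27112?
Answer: -134349893/3285 ≈ -40898.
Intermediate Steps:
w(F, z) = 5 + z
s(f) = (78 + f)/(5 + 2*f + 2*f**2) (s(f) = (f + 78)/((5 + f) + ((f**2 + f*f) + f)) = (78 + f)/((5 + f) + ((f**2 + f**2) + f)) = (78 + f)/((5 + f) + (2*f**2 + f)) = (78 + f)/((5 + f) + (f + 2*f**2)) = (78 + f)/(5 + 2*f + 2*f**2))
(-13786 + Y) + s(-41) = (-13786 - 27112) + (78 - 41)/(5 + 2*(-41) + 2*(-41)**2) = -40898 + 37/(5 - 82 + 2*1681) = -40898 + 37/(5 - 82 + 3362) = -40898 + 37/3285 = -134349893/3285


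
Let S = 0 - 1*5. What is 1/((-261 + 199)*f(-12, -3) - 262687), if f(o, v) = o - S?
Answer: -1/262253 ≈ -3.8131e-6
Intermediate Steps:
S = -5 (S = 0 - 5 = -5)
f(o, v) = 5 + o (f(o, v) = o - 1*(-5) = o + 5 = 5 + o)
1/((-261 + 199)*f(-12, -3) - 262687) = 1/((-261 + 199)*(5 - 12) - 262687) = 1/(-62*(-7) - 262687) = 1/(434 - 262687) = 1/(-262253) = -1/262253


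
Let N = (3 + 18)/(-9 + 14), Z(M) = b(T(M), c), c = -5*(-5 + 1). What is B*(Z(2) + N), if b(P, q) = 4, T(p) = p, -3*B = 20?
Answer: -164/3 ≈ -54.667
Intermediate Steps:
B = -20/3 (B = -1/3*20 = -20/3 ≈ -6.6667)
c = 20 (c = -5*(-4) = 20)
Z(M) = 4
N = 21/5 ≈ 4.2000
B*(Z(2) + N) = -20*(4 + 21/5)/3 = -20/3*41/5 = -164/3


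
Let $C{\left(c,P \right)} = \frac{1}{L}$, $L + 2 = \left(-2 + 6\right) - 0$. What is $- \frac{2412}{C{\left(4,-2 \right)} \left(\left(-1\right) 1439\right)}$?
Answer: $\frac{4824}{1439} \approx 3.3523$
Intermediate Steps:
$L = 2$ ($L = -2 + \left(\left(-2 + 6\right) - 0\right) = -2 + \left(4 + 0\right) = -2 + 4 = 2$)
$C{\left(c,P \right)} = \frac{1}{2}$
$- \frac{2412}{C{\left(4,-2 \right)} \left(\left(-1\right) 1439\right)} = - \frac{2412}{\frac{1}{2} \left(\left(-1\right) 1439\right)} = - \frac{2412}{\frac{1}{2} \left(-1439\right)} = - \frac{2412}{- \frac{1439}{2}} = \left(-2412\right) \left(- \frac{2}{1439}\right) = \frac{4824}{1439}$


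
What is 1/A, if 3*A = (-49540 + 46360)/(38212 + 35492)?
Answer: -18426/265 ≈ -69.532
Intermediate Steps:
A = -265/18426 (A = ((-49540 + 46360)/(38212 + 35492))/3 = (-3180/73704)/3 = (-3180*1/73704)/3 = (1/3)*(-265/6142) = -265/18426 ≈ -0.014382)
1/A = 1/(-265/18426) = -18426/265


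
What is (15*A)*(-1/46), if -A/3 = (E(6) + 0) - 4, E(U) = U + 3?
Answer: 225/46 ≈ 4.8913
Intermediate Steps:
E(U) = 3 + U
A = -15 (A = -3*(((3 + 6) + 0) - 4) = -3*((9 + 0) - 4) = -3*(9 - 4) = -3*5 = -15)
(15*A)*(-1/46) = (15*(-15))*(-1/46) = -(-225)/46 = -225*(-1/46) = 225/46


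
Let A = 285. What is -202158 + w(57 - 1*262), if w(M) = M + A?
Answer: -202078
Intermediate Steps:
w(M) = 285 + M (w(M) = M + 285 = 285 + M)
-202158 + w(57 - 1*262) = -202158 + (285 + (57 - 1*262)) = -202158 + (285 + (57 - 262)) = -202158 + (285 - 205) = -202158 + 80 = -202078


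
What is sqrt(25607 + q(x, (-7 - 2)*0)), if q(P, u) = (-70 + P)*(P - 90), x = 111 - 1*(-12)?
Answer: 2*sqrt(6839) ≈ 165.40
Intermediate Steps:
x = 123 (x = 111 + 12 = 123)
q(P, u) = (-90 + P)*(-70 + P) (q(P, u) = (-70 + P)*(-90 + P) = (-90 + P)*(-70 + P))
sqrt(25607 + q(x, (-7 - 2)*0)) = sqrt(25607 + (6300 + 123**2 - 160*123)) = sqrt(25607 + (6300 + 15129 - 19680)) = sqrt(25607 + 1749) = sqrt(27356) = 2*sqrt(6839)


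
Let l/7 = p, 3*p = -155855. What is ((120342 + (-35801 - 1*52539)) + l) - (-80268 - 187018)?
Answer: -193121/3 ≈ -64374.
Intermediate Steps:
p = -155855/3 (p = (⅓)*(-155855) = -155855/3 ≈ -51952.)
l = -1090985/3 (l = 7*(-155855/3) = -1090985/3 ≈ -3.6366e+5)
((120342 + (-35801 - 1*52539)) + l) - (-80268 - 187018) = ((120342 + (-35801 - 1*52539)) - 1090985/3) - (-80268 - 187018) = ((120342 + (-35801 - 52539)) - 1090985/3) - 1*(-267286) = ((120342 - 88340) - 1090985/3) + 267286 = (32002 - 1090985/3) + 267286 = -994979/3 + 267286 = -193121/3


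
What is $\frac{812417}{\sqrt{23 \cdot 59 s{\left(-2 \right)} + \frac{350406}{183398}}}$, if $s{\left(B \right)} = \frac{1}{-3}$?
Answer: $- \frac{812417 i \sqrt{34087251113598}}{123909934} \approx - 38280.0 i$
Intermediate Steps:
$s{\left(B \right)} = - \frac{1}{3}$
$\frac{812417}{\sqrt{23 \cdot 59 s{\left(-2 \right)} + \frac{350406}{183398}}} = \frac{812417}{\sqrt{23 \cdot 59 \left(- \frac{1}{3}\right) + \frac{350406}{183398}}} = \frac{812417}{\sqrt{1357 \left(- \frac{1}{3}\right) + 350406 \cdot \frac{1}{183398}}} = \frac{812417}{\sqrt{- \frac{1357}{3} + \frac{175203}{91699}}} = \frac{812417}{\sqrt{- \frac{123909934}{275097}}} = \frac{812417}{\frac{1}{275097} i \sqrt{34087251113598}} = 812417 \left(- \frac{i \sqrt{34087251113598}}{123909934}\right) = - \frac{812417 i \sqrt{34087251113598}}{123909934}$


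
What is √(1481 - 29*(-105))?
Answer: √4526 ≈ 67.276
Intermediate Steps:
√(1481 - 29*(-105)) = √(1481 + 3045) = √4526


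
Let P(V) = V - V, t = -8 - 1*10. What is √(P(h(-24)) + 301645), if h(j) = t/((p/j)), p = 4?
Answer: √301645 ≈ 549.22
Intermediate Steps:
t = -18 (t = -8 - 10 = -18)
h(j) = -9*j/2 (h(j) = -18*j/4 = -9*j/2)
P(V) = 0
√(P(h(-24)) + 301645) = √(0 + 301645) = √301645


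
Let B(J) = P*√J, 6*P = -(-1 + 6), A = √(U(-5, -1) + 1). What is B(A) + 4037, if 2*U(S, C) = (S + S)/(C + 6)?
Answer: 4037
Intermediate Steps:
U(S, C) = S/(6 + C) (U(S, C) = ((S + S)/(C + 6))/2 = ((2*S)/(6 + C))/2 = (2*S/(6 + C))/2 = S/(6 + C))
A = 0 (A = √(-5/(6 - 1) + 1) = √(-5/5 + 1) = √(-5*⅕ + 1) = √(-1 + 1) = √0 = 0)
P = -⅚ (P = (-(-1 + 6))/6 = (-1*5)/6 = (⅙)*(-5) = -⅚ ≈ -0.83333)
B(J) = -5*√J/6
B(A) + 4037 = -5*√0/6 + 4037 = -⅚*0 + 4037 = 0 + 4037 = 4037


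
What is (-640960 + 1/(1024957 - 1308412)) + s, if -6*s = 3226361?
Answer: -668209352687/566910 ≈ -1.1787e+6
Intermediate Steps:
s = -3226361/6 (s = -⅙*3226361 = -3226361/6 ≈ -5.3773e+5)
(-640960 + 1/(1024957 - 1308412)) + s = (-640960 + 1/(1024957 - 1308412)) - 3226361/6 = (-640960 + 1/(-283455)) - 3226361/6 = (-640960 - 1/283455) - 3226361/6 = -181683316801/283455 - 3226361/6 = -668209352687/566910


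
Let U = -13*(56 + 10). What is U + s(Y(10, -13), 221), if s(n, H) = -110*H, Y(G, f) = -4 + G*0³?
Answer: -25168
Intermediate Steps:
Y(G, f) = -4 (Y(G, f) = -4 + G*0 = -4 + 0 = -4)
U = -858 (U = -13*66 = -858)
U + s(Y(10, -13), 221) = -858 - 110*221 = -858 - 24310 = -25168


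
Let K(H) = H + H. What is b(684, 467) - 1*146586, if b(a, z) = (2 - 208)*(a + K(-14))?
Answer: -281722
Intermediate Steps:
K(H) = 2*H
b(a, z) = 5768 - 206*a (b(a, z) = (2 - 208)*(a + 2*(-14)) = -206*(a - 28) = -206*(-28 + a) = 5768 - 206*a)
b(684, 467) - 1*146586 = (5768 - 206*684) - 1*146586 = (5768 - 140904) - 146586 = -135136 - 146586 = -281722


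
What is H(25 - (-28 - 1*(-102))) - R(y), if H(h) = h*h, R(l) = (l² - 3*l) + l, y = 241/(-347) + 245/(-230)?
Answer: 610054145887/254785444 ≈ 2394.4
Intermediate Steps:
y = -28089/15962 (y = 241*(-1/347) + 245*(-1/230) = -241/347 - 49/46 = -28089/15962 ≈ -1.7597)
R(l) = l² - 2*l
H(h) = h²
H(25 - (-28 - 1*(-102))) - R(y) = (25 - (-28 - 1*(-102)))² - (-28089)*(-2 - 28089/15962)/15962 = (25 - (-28 + 102))² - (-28089)*(-60013)/(15962*15962) = (25 - 1*74)² - 1*1685705157/254785444 = (25 - 74)² - 1685705157/254785444 = (-49)² - 1685705157/254785444 = 2401 - 1685705157/254785444 = 610054145887/254785444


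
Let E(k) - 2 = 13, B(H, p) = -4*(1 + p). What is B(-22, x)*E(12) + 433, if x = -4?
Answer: 613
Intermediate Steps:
B(H, p) = -4 - 4*p
E(k) = 15 (E(k) = 2 + 13 = 15)
B(-22, x)*E(12) + 433 = (-4 - 4*(-4))*15 + 433 = (-4 + 16)*15 + 433 = 12*15 + 433 = 180 + 433 = 613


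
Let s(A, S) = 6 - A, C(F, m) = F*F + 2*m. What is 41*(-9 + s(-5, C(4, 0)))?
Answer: 82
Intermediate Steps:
C(F, m) = F² + 2*m
41*(-9 + s(-5, C(4, 0))) = 41*(-9 + (6 - 1*(-5))) = 41*(-9 + (6 + 5)) = 41*(-9 + 11) = 41*2 = 82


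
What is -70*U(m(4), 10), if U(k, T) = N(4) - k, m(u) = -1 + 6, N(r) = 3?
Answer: 140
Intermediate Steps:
m(u) = 5
U(k, T) = 3 - k
-70*U(m(4), 10) = -70*(3 - 1*5) = -70*(3 - 5) = -70*(-2) = 140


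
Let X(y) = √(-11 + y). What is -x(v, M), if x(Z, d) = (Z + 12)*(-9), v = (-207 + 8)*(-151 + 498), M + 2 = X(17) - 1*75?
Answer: -621369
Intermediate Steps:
M = -77 + √6 (M = -2 + (√(-11 + 17) - 1*75) = -2 + (√6 - 75) = -2 + (-75 + √6) = -77 + √6 ≈ -74.551)
v = -69053 (v = -199*347 = -69053)
x(Z, d) = -108 - 9*Z (x(Z, d) = (12 + Z)*(-9) = -108 - 9*Z)
-x(v, M) = -(-108 - 9*(-69053)) = -(-108 + 621477) = -1*621369 = -621369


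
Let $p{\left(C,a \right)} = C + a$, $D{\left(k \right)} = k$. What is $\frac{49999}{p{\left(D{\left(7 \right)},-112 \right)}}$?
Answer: $- \frac{49999}{105} \approx -476.18$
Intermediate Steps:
$\frac{49999}{p{\left(D{\left(7 \right)},-112 \right)}} = \frac{49999}{7 - 112} = \frac{49999}{-105} = 49999 \left(- \frac{1}{105}\right) = - \frac{49999}{105}$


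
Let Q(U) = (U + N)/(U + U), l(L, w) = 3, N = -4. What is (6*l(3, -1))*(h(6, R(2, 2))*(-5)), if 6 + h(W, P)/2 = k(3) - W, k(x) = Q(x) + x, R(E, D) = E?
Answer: 1650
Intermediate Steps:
Q(U) = (-4 + U)/(2*U) (Q(U) = (U - 4)/(U + U) = (-4 + U)/((2*U)) = (-4 + U)*(1/(2*U)) = (-4 + U)/(2*U))
k(x) = x + (-4 + x)/(2*x) (k(x) = (-4 + x)/(2*x) + x = x + (-4 + x)/(2*x))
h(W, P) = -19/3 - 2*W (h(W, P) = -12 + 2*((1/2 + 3 - 2/3) - W) = -12 + 2*(17/6 - W) = -12 + (17/3 - 2*W) = -19/3 - 2*W)
(6*l(3, -1))*(h(6, R(2, 2))*(-5)) = (6*3)*((-19/3 - 2*6)*(-5)) = 18*((-19/3 - 12)*(-5)) = 18*(-55/3*(-5)) = 18*(275/3) = 1650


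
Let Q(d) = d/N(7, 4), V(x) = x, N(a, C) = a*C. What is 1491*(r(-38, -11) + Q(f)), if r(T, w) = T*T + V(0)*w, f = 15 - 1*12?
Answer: 8612655/4 ≈ 2.1532e+6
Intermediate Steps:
N(a, C) = C*a
f = 3 (f = 15 - 12 = 3)
r(T, w) = T**2 (r(T, w) = T*T + 0*w = T**2 + 0 = T**2)
Q(d) = d/28 (Q(d) = d/((4*7)) = d/28)
1491*(r(-38, -11) + Q(f)) = 1491*((-38)**2 + (1/28)*3) = 1491*(1444 + 3/28) = 1491*(40435/28) = 8612655/4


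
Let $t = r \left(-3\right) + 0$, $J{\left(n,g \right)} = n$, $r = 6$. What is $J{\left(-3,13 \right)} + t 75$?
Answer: $-1353$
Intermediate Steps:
$t = -18$ ($t = 6 \left(-3\right) + 0 = -18 + 0 = -18$)
$J{\left(-3,13 \right)} + t 75 = -3 - 1350 = -1353$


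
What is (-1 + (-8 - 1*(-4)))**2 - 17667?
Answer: -17642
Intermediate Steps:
(-1 + (-8 - 1*(-4)))**2 - 17667 = (-1 + (-8 + 4))**2 - 17667 = (-1 - 4)**2 - 17667 = (-5)**2 - 17667 = 25 - 17667 = -17642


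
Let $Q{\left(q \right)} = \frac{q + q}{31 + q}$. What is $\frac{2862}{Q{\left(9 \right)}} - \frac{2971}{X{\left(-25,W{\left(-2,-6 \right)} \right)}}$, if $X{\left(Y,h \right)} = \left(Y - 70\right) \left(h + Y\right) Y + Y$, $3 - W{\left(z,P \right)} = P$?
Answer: $\frac{241841971}{38025} \approx 6360.1$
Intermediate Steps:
$W{\left(z,P \right)} = 3 - P$
$Q{\left(q \right)} = \frac{2 q}{31 + q}$
$X{\left(Y,h \right)} = Y + Y \left(-70 + Y\right) \left(Y + h\right)$ ($X{\left(Y,h \right)} = \left(-70 + Y\right) \left(Y + h\right) Y + Y = Y \left(-70 + Y\right) \left(Y + h\right) + Y = Y + Y \left(-70 + Y\right) \left(Y + h\right)$)
$\frac{2862}{Q{\left(9 \right)}} - \frac{2971}{X{\left(-25,W{\left(-2,-6 \right)} \right)}} = \frac{2862}{2 \cdot 9 \frac{1}{31 + 9}} - \frac{2971}{\left(-25\right) \left(1 + \left(-25\right)^{2} - -1750 - 70 \left(3 - -6\right) - 25 \left(3 - -6\right)\right)} = \frac{2862}{2 \cdot 9 \cdot \frac{1}{40}} - \frac{2971}{\left(-25\right) \left(1 + 625 + 1750 - 70 \left(3 + 6\right) - 25 \left(3 + 6\right)\right)} = \frac{2862}{2 \cdot 9 \cdot \frac{1}{40}} - \frac{2971}{\left(-25\right) \left(1 + 625 + 1750 - 630 - 225\right)} = \frac{2862}{\frac{9}{20}} - \frac{2971}{\left(-25\right) \left(1 + 625 + 1750 - 630 - 225\right)} = 2862 \cdot \frac{20}{9} - \frac{2971}{\left(-25\right) 1521} = 6360 - \frac{2971}{-38025} = 6360 - - \frac{2971}{38025} = 6360 + \frac{2971}{38025} = \frac{241841971}{38025}$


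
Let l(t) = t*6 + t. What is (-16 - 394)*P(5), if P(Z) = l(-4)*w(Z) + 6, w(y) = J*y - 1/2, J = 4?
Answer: 221400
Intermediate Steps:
w(y) = -½ + 4*y (w(y) = 4*y - 1/2 = 4*y - 1*½ = 4*y - ½ = -½ + 4*y)
l(t) = 7*t (l(t) = 6*t + t = 7*t)
P(Z) = 20 - 112*Z (P(Z) = (7*(-4))*(-½ + 4*Z) + 6 = -28*(-½ + 4*Z) + 6 = (14 - 112*Z) + 6 = 20 - 112*Z)
(-16 - 394)*P(5) = (-16 - 394)*(20 - 112*5) = -410*(20 - 560) = -410*(-540) = 221400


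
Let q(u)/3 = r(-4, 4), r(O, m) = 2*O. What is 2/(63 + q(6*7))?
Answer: 2/39 ≈ 0.051282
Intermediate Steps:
q(u) = -24 (q(u) = 3*(2*(-4)) = 3*(-8) = -24)
2/(63 + q(6*7)) = 2/(63 - 24) = 2/39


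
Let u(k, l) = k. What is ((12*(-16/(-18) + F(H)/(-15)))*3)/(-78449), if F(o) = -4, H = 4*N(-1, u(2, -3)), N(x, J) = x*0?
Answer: -208/392245 ≈ -0.00053028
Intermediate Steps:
N(x, J) = 0
H = 0 (H = 4*0 = 0)
((12*(-16/(-18) + F(H)/(-15)))*3)/(-78449) = ((12*(-16/(-18) - 4/(-15)))*3)/(-78449) = ((12*(-16*(-1/18) - 4*(-1/15)))*3)*(-1/78449) = ((12*(8/9 + 4/15))*3)*(-1/78449) = ((12*(52/45))*3)*(-1/78449) = ((208/15)*3)*(-1/78449) = (208/5)*(-1/78449) = -208/392245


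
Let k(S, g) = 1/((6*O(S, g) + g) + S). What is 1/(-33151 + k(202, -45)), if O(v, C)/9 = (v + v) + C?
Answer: -19543/647869992 ≈ -3.0165e-5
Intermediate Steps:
O(v, C) = 9*C + 18*v (O(v, C) = 9*((v + v) + C) = 9*(2*v + C) = 9*(C + 2*v) = 9*C + 18*v)
k(S, g) = 1/(55*g + 109*S) (k(S, g) = 1/((6*(9*g + 18*S) + g) + S) = 1/(((54*g + 108*S) + g) + S) = 1/((55*g + 108*S) + S) = 1/(55*g + 109*S))
1/(-33151 + k(202, -45)) = 1/(-33151 + 1/(55*(-45) + 109*202)) = 1/(-33151 + 1/(-2475 + 22018)) = 1/(-33151 + 1/19543) = 1/(-647869992/19543) = -19543/647869992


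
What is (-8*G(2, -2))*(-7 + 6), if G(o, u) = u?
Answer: -16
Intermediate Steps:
(-8*G(2, -2))*(-7 + 6) = (-8*(-2))*(-7 + 6) = 16*(-1) = -16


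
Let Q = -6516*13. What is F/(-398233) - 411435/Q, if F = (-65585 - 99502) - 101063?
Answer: 20710225395/3748168996 ≈ 5.5254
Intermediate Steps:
F = -266150 (F = -165087 - 101063 = -266150)
Q = -84708
F/(-398233) - 411435/Q = -266150/(-398233) - 411435/(-84708) = -266150*(-1/398233) - 411435*(-1/84708) = 266150/398233 + 45715/9412 = 20710225395/3748168996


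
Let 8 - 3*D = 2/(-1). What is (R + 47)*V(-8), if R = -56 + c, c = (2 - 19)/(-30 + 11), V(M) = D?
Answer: -1540/57 ≈ -27.018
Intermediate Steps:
D = 10/3 (D = 8/3 - 2/(3*(-1)) = 8/3 - 2*(-1)/3 = 8/3 - 1/3*(-2) = 8/3 + 2/3 = 10/3 ≈ 3.3333)
V(M) = 10/3
c = 17/19 (c = -17/(-19) = -17*(-1/19) = 17/19 ≈ 0.89474)
R = -1047/19 (R = -56 + 17/19 = -1047/19 ≈ -55.105)
(R + 47)*V(-8) = (-1047/19 + 47)*(10/3) = -154/19*10/3 = -1540/57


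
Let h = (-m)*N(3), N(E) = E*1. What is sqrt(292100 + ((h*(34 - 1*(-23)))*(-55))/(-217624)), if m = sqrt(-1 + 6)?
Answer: sqrt(28582471054400 - 4228830*sqrt(5))/9892 ≈ 540.46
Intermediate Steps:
N(E) = E
m = sqrt(5) ≈ 2.2361
h = -3*sqrt(5) (h = -sqrt(5)*3 = -3*sqrt(5) ≈ -6.7082)
sqrt(292100 + ((h*(34 - 1*(-23)))*(-55))/(-217624)) = sqrt(292100 + (((-3*sqrt(5))*(34 - 1*(-23)))*(-55))/(-217624)) = sqrt(292100 + (((-3*sqrt(5))*(34 + 23))*(-55))*(-1/217624)) = sqrt(292100 + ((-3*sqrt(5)*57)*(-55))*(-1/217624)) = sqrt(292100 + (-171*sqrt(5)*(-55))*(-1/217624)) = sqrt(292100 + (9405*sqrt(5))*(-1/217624)) = sqrt(292100 - 855*sqrt(5)/19784)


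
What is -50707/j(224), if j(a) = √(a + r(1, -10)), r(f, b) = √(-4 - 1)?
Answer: -50707/√(224 + I*√5) ≈ -3387.9 + 16.909*I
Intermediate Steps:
r(f, b) = I*√5 (r(f, b) = √(-5) = I*√5)
j(a) = √(a + I*√5)
-50707/j(224) = -50707/√(224 + I*√5)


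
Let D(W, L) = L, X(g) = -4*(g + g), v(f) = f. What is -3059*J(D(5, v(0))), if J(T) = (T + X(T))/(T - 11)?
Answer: 0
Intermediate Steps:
X(g) = -8*g
J(T) = -7*T/(-11 + T) (J(T) = (T - 8*T)/(T - 11) = (-7*T)/(-11 + T) = -7*T/(-11 + T))
-3059*J(D(5, v(0))) = -(-21413)*0/(-11 + 0) = -(-21413)*0/(-11) = -(-21413)*0*(-1)/11 = -3059*0 = 0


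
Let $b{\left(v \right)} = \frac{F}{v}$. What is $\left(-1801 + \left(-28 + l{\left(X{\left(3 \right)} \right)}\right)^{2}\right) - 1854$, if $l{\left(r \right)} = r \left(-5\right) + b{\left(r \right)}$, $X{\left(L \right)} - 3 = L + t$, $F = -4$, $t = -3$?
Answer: $- \frac{15206}{9} \approx -1689.6$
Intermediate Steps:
$b{\left(v \right)} = - \frac{4}{v}$
$X{\left(L \right)} = L$ ($X{\left(L \right)} = 3 + \left(L - 3\right) = 3 + \left(-3 + L\right) = L$)
$l{\left(r \right)} = - 5 r - \frac{4}{r}$ ($l{\left(r \right)} = r \left(-5\right) - \frac{4}{r} = - 5 r - \frac{4}{r}$)
$\left(-1801 + \left(-28 + l{\left(X{\left(3 \right)} \right)}\right)^{2}\right) - 1854 = \left(-1801 + \left(-28 - \left(15 + \frac{4}{3}\right)\right)^{2}\right) - 1854 = \left(-1801 + \left(-28 - \frac{49}{3}\right)^{2}\right) - 1854 = \left(-1801 + \left(- \frac{133}{3}\right)^{2}\right) - 1854 = \left(-1801 + \frac{17689}{9}\right) - 1854 = \frac{1480}{9} - 1854 = - \frac{15206}{9}$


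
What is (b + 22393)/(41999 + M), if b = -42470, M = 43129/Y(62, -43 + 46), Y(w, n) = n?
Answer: -60231/169126 ≈ -0.35613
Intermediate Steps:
M = 43129/3 (M = 43129/(-43 + 46) = 43129/3 ≈ 14376.)
(b + 22393)/(41999 + M) = (-42470 + 22393)/(41999 + 43129/3) = -20077/169126/3 = -20077*3/169126 = -60231/169126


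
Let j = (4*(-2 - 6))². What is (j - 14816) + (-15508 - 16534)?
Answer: -45834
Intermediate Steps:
j = 1024 (j = (4*(-8))² = (-32)² = 1024)
(j - 14816) + (-15508 - 16534) = (1024 - 14816) + (-15508 - 16534) = -13792 - 32042 = -45834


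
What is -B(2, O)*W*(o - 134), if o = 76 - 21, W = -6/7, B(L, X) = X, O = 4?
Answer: -1896/7 ≈ -270.86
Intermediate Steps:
W = -6/7 (W = -6*⅐ = -6/7 ≈ -0.85714)
o = 55
-B(2, O)*W*(o - 134) = -4*(-6/7)*(55 - 134) = -(-24)*(-79)/7 = -1*1896/7 = -1896/7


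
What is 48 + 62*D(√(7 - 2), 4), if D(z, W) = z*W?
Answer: 48 + 248*√5 ≈ 602.54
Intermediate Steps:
D(z, W) = W*z
48 + 62*D(√(7 - 2), 4) = 48 + 62*(4*√(7 - 2)) = 48 + 62*(4*√5) = 48 + 248*√5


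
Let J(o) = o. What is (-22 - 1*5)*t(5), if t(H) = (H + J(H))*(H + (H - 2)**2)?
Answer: -3780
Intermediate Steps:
t(H) = 2*H*(H + (-2 + H)**2) (t(H) = (H + H)*(H + (H - 2)**2) = (2*H)*(H + (-2 + H)**2) = 2*H*(H + (-2 + H)**2))
(-22 - 1*5)*t(5) = (-22 - 1*5)*(2*5*(5 + (-2 + 5)**2)) = (-22 - 5)*(2*5*(5 + 3**2)) = -54*5*(5 + 9) = -54*5*14 = -27*140 = -3780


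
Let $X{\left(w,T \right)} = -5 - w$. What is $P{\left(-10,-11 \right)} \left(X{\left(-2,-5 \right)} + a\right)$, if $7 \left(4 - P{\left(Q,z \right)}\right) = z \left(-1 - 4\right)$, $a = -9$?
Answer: $\frac{324}{7} \approx 46.286$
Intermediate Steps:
$P{\left(Q,z \right)} = 4 + \frac{5 z}{7}$ ($P{\left(Q,z \right)} = 4 - \frac{z \left(-1 - 4\right)}{7} = 4 - \frac{z \left(-5\right)}{7} = 4 - \frac{\left(-5\right) z}{7} = 4 + \frac{5 z}{7}$)
$P{\left(-10,-11 \right)} \left(X{\left(-2,-5 \right)} + a\right) = \left(4 + \frac{5}{7} \left(-11\right)\right) \left(\left(-5 - -2\right) - 9\right) = \left(4 - \frac{55}{7}\right) \left(\left(-5 + 2\right) - 9\right) = - \frac{27 \left(-3 - 9\right)}{7} = \left(- \frac{27}{7}\right) \left(-12\right) = \frac{324}{7}$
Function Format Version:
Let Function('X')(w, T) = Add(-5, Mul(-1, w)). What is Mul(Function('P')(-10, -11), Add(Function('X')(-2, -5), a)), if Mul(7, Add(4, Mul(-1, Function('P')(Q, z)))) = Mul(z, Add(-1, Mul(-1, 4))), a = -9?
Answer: Rational(324, 7) ≈ 46.286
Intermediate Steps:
Function('P')(Q, z) = Add(4, Mul(Rational(5, 7), z)) (Function('P')(Q, z) = Add(4, Mul(Rational(-1, 7), Mul(z, Add(-1, Mul(-1, 4))))) = Add(4, Mul(Rational(-1, 7), Mul(z, Add(-1, -4)))) = Add(4, Mul(Rational(-1, 7), Mul(z, -5))) = Add(4, Mul(Rational(-1, 7), Mul(-5, z))) = Add(4, Mul(Rational(5, 7), z)))
Mul(Function('P')(-10, -11), Add(Function('X')(-2, -5), a)) = Mul(Add(4, Mul(Rational(5, 7), -11)), Add(Add(-5, Mul(-1, -2)), -9)) = Mul(Add(4, Rational(-55, 7)), Add(Add(-5, 2), -9)) = Mul(Rational(-27, 7), Add(-3, -9)) = Mul(Rational(-27, 7), -12) = Rational(324, 7)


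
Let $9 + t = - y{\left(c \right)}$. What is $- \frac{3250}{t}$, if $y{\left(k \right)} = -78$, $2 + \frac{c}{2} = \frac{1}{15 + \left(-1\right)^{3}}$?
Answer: $- \frac{3250}{69} \approx -47.101$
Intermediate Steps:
$c = - \frac{27}{7}$ ($c = -4 + \frac{2}{15 + \left(-1\right)^{3}} = -4 + \frac{2}{15 - 1} = -4 + \frac{2}{14} = -4 + 2 \cdot \frac{1}{14} = -4 + \frac{1}{7} = - \frac{27}{7} \approx -3.8571$)
$t = 69$ ($t = -9 - -78 = -9 + 78 = 69$)
$- \frac{3250}{t} = - \frac{3250}{69}$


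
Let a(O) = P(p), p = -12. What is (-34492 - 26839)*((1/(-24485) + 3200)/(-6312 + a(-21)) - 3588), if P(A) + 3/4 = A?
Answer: 45443934489575032/206482005 ≈ 2.2009e+8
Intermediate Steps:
P(A) = -¾ + A
a(O) = -51/4 (a(O) = -¾ - 12 = -51/4)
(-34492 - 26839)*((1/(-24485) + 3200)/(-6312 + a(-21)) - 3588) = (-34492 - 26839)*((1/(-24485) + 3200)/(-6312 - 51/4) - 3588) = -61331*((-1/24485 + 3200)/(-25299/4) - 3588) = -61331*((78351999/24485)*(-4/25299) - 3588) = -61331*(-104469332/206482005 - 3588) = -61331*(-740961903272/206482005) = 45443934489575032/206482005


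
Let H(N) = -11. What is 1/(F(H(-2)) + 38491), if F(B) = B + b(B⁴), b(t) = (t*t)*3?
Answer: 1/643115123 ≈ 1.5549e-9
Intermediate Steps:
b(t) = 3*t² (b(t) = t²*3 = 3*t²)
F(B) = B + 3*B⁸ (F(B) = B + 3*(B⁴)² = B + 3*B⁸)
1/(F(H(-2)) + 38491) = 1/((-11 + 3*(-11)⁸) + 38491) = 1/((-11 + 3*214358881) + 38491) = 1/((-11 + 643076643) + 38491) = 1/(643076632 + 38491) = 1/643115123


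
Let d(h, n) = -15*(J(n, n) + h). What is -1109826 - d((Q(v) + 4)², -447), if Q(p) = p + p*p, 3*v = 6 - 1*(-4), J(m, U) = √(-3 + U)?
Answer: -29827522/27 + 225*I*√2 ≈ -1.1047e+6 + 318.2*I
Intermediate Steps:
v = 10/3 (v = (6 - 1*(-4))/3 = (6 + 4)/3 = (⅓)*10 = 10/3 ≈ 3.3333)
Q(p) = p + p²
d(h, n) = -15*h - 15*√(-3 + n) (d(h, n) = -15*(√(-3 + n) + h) = -15*(h + √(-3 + n)) = -15*h - 15*√(-3 + n))
-1109826 - d((Q(v) + 4)², -447) = -1109826 - (-15*(10*(1 + 10/3)/3 + 4)² - 15*√(-3 - 447)) = -1109826 - (-15*((10/3)*(13/3) + 4)² - 225*I*√2) = -1109826 - (-15*(130/9 + 4)² - 225*I*√2) = -1109826 - (-15*(166/9)² - 225*I*√2) = -1109826 - (-15*27556/81 - 225*I*√2) = -1109826 - (-137780/27 - 225*I*√2) = -1109826 + (137780/27 + 225*I*√2) = -29827522/27 + 225*I*√2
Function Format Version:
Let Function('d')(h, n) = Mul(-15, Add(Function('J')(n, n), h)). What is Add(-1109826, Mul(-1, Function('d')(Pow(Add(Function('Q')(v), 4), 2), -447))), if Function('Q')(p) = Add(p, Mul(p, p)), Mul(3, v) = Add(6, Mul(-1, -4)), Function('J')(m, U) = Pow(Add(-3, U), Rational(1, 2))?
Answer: Add(Rational(-29827522, 27), Mul(225, I, Pow(2, Rational(1, 2)))) ≈ Add(-1.1047e+6, Mul(318.20, I))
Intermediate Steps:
v = Rational(10, 3) (v = Mul(Rational(1, 3), Add(6, Mul(-1, -4))) = Mul(Rational(1, 3), Add(6, 4)) = Mul(Rational(1, 3), 10) = Rational(10, 3) ≈ 3.3333)
Function('Q')(p) = Add(p, Pow(p, 2))
Function('d')(h, n) = Add(Mul(-15, h), Mul(-15, Pow(Add(-3, n), Rational(1, 2)))) (Function('d')(h, n) = Mul(-15, Add(Pow(Add(-3, n), Rational(1, 2)), h)) = Mul(-15, Add(h, Pow(Add(-3, n), Rational(1, 2)))) = Add(Mul(-15, h), Mul(-15, Pow(Add(-3, n), Rational(1, 2)))))
Add(-1109826, Mul(-1, Function('d')(Pow(Add(Function('Q')(v), 4), 2), -447))) = Add(-1109826, Mul(-1, Add(Mul(-15, Pow(Add(Mul(Rational(10, 3), Add(1, Rational(10, 3))), 4), 2)), Mul(-15, Pow(Add(-3, -447), Rational(1, 2)))))) = Add(-1109826, Mul(-1, Add(Mul(-15, Pow(Add(Mul(Rational(10, 3), Rational(13, 3)), 4), 2)), Mul(-15, Pow(-450, Rational(1, 2)))))) = Add(-1109826, Mul(-1, Add(Mul(-15, Pow(Add(Rational(130, 9), 4), 2)), Mul(-15, Mul(15, I, Pow(2, Rational(1, 2))))))) = Add(-1109826, Mul(-1, Add(Mul(-15, Pow(Rational(166, 9), 2)), Mul(-225, I, Pow(2, Rational(1, 2)))))) = Add(-1109826, Mul(-1, Add(Mul(-15, Rational(27556, 81)), Mul(-225, I, Pow(2, Rational(1, 2)))))) = Add(-1109826, Mul(-1, Add(Rational(-137780, 27), Mul(-225, I, Pow(2, Rational(1, 2)))))) = Add(-1109826, Add(Rational(137780, 27), Mul(225, I, Pow(2, Rational(1, 2))))) = Add(Rational(-29827522, 27), Mul(225, I, Pow(2, Rational(1, 2))))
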